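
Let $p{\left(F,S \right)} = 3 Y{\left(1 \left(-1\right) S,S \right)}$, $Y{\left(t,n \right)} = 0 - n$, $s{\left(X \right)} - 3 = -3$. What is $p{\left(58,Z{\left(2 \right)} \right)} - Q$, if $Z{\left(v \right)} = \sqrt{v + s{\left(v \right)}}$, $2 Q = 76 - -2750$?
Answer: $-1413 - 3 \sqrt{2} \approx -1417.2$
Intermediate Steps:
$s{\left(X \right)} = 0$ ($s{\left(X \right)} = 3 - 3 = 0$)
$Y{\left(t,n \right)} = - n$
$Q = 1413$ ($Q = \frac{76 - -2750}{2} = \frac{76 + 2750}{2} = \frac{1}{2} \cdot 2826 = 1413$)
$Z{\left(v \right)} = \sqrt{v}$ ($Z{\left(v \right)} = \sqrt{v + 0} = \sqrt{v}$)
$p{\left(F,S \right)} = - 3 S$ ($p{\left(F,S \right)} = 3 \left(- S\right) = - 3 S$)
$p{\left(58,Z{\left(2 \right)} \right)} - Q = - 3 \sqrt{2} - 1413 = -1413 - 3 \sqrt{2}$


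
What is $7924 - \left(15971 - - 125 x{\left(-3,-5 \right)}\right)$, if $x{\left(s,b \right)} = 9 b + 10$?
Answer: $-3672$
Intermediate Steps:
$x{\left(s,b \right)} = 10 + 9 b$
$7924 - \left(15971 - - 125 x{\left(-3,-5 \right)}\right) = 7924 - \left(15971 - - 125 \left(10 + 9 \left(-5\right)\right)\right) = 7924 - \left(15971 - - 125 \left(10 - 45\right)\right) = 7924 - \left(15971 - \left(-125\right) \left(-35\right)\right) = 7924 - \left(15971 - 4375\right) = 7924 - 11596 = -3672$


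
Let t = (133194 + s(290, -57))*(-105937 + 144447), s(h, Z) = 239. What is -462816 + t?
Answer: 5138042014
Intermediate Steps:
t = 5138504830 (t = (133194 + 239)*(-105937 + 144447) = 133433*38510 = 5138504830)
-462816 + t = -462816 + 5138504830 = 5138042014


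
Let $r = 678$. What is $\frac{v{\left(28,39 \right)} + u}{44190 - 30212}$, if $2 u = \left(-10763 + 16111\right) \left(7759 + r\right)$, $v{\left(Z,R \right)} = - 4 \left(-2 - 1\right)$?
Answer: $\frac{388975}{241} \approx 1614.0$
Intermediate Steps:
$v{\left(Z,R \right)} = 12$ ($v{\left(Z,R \right)} = \left(-4\right) \left(-3\right) = 12$)
$u = 22560538$ ($u = \frac{\left(-10763 + 16111\right) \left(7759 + 678\right)}{2} = \frac{5348 \cdot 8437}{2} = \frac{1}{2} \cdot 45121076 = 22560538$)
$\frac{v{\left(28,39 \right)} + u}{44190 - 30212} = \frac{12 + 22560538}{44190 - 30212} = \frac{22560550}{13978} = 22560550 \cdot \frac{1}{13978} = \frac{388975}{241}$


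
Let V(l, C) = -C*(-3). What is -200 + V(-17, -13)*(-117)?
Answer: 4363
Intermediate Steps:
V(l, C) = 3*C
-200 + V(-17, -13)*(-117) = -200 + (3*(-13))*(-117) = -200 - 39*(-117) = -200 + 4563 = 4363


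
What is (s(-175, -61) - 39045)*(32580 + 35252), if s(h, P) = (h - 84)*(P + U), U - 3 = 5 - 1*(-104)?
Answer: -3544493328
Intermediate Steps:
U = 112 (U = 3 + (5 - 1*(-104)) = 3 + (5 + 104) = 3 + 109 = 112)
s(h, P) = (-84 + h)*(112 + P) (s(h, P) = (h - 84)*(P + 112) = (-84 + h)*(112 + P))
(s(-175, -61) - 39045)*(32580 + 35252) = ((-9408 - 84*(-61) + 112*(-175) - 61*(-175)) - 39045)*(32580 + 35252) = ((-9408 + 5124 - 19600 + 10675) - 39045)*67832 = (-13209 - 39045)*67832 = -52254*67832 = -3544493328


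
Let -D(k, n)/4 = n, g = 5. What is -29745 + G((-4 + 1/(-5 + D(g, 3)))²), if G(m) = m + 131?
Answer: -8553685/289 ≈ -29598.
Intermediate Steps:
D(k, n) = -4*n
G(m) = 131 + m
-29745 + G((-4 + 1/(-5 + D(g, 3)))²) = -29745 + (131 + (-4 + 1/(-5 - 4*3))²) = -29745 + (131 + (-4 + 1/(-5 - 12))²) = -29745 + (131 + (-4 + 1/(-17))²) = -29745 + (131 + (-4 - 1/17)²) = -29745 + (131 + (-69/17)²) = -29745 + (131 + 4761/289) = -29745 + 42620/289 = -8553685/289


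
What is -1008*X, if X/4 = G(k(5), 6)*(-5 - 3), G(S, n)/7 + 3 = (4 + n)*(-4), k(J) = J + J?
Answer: -9709056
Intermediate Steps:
k(J) = 2*J
G(S, n) = -133 - 28*n (G(S, n) = -21 + 7*((4 + n)*(-4)) = -21 + 7*(-16 - 4*n) = -21 + (-112 - 28*n) = -133 - 28*n)
X = 9632 (X = 4*((-133 - 28*6)*(-5 - 3)) = 4*((-133 - 168)*(-8)) = 4*(-301*(-8)) = 4*2408 = 9632)
-1008*X = -1008*9632 = -9709056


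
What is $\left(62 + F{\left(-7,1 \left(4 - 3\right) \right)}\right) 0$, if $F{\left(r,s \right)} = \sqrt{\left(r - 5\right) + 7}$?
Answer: $0$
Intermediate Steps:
$F{\left(r,s \right)} = \sqrt{2 + r}$ ($F{\left(r,s \right)} = \sqrt{\left(r - 5\right) + 7} = \sqrt{\left(-5 + r\right) + 7} = \sqrt{2 + r}$)
$\left(62 + F{\left(-7,1 \left(4 - 3\right) \right)}\right) 0 = \left(62 + \sqrt{2 - 7}\right) 0 = \left(62 + \sqrt{-5}\right) 0 = \left(62 + i \sqrt{5}\right) 0 = 0$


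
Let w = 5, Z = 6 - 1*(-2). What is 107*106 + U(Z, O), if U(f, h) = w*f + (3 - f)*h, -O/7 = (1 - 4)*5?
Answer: 10857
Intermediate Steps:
Z = 8 (Z = 6 + 2 = 8)
O = 105 (O = -7*(1 - 4)*5 = -(-21)*5 = -7*(-15) = 105)
U(f, h) = 5*f + h*(3 - f) (U(f, h) = 5*f + (3 - f)*h = 5*f + h*(3 - f))
107*106 + U(Z, O) = 107*106 + (3*105 + 5*8 - 1*8*105) = 11342 + (315 + 40 - 840) = 11342 - 485 = 10857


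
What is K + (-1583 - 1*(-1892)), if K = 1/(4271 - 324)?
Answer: 1219624/3947 ≈ 309.00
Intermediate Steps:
K = 1/3947 ≈ 0.00025336
K + (-1583 - 1*(-1892)) = 1/3947 + (-1583 - 1*(-1892)) = 1/3947 + (-1583 + 1892) = 1/3947 + 309 = 1219624/3947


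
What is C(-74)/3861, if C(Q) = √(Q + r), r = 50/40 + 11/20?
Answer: 19*I*√5/19305 ≈ 0.0022007*I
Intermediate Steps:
r = 9/5 (r = 50*(1/40) + 11*(1/20) = 5/4 + 11/20 = 9/5 ≈ 1.8000)
C(Q) = √(9/5 + Q) (C(Q) = √(Q + 9/5) = √(9/5 + Q))
C(-74)/3861 = (√(45 + 25*(-74))/5)/3861 = (√(45 - 1850)/5)*(1/3861) = (√(-1805)/5)*(1/3861) = ((19*I*√5)/5)*(1/3861) = (19*I*√5/5)*(1/3861) = 19*I*√5/19305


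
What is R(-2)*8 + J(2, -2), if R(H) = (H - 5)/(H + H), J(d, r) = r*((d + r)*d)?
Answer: 14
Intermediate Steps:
J(d, r) = d*r*(d + r) (J(d, r) = r*(d*(d + r)) = d*r*(d + r))
R(H) = (-5 + H)/(2*H) (R(H) = (-5 + H)/((2*H)) = (-5 + H)*(1/(2*H)) = (-5 + H)/(2*H))
R(-2)*8 + J(2, -2) = ((½)*(-5 - 2)/(-2))*8 + 2*(-2)*(2 - 2) = ((½)*(-½)*(-7))*8 + 2*(-2)*0 = (7/4)*8 + 0 = 14 + 0 = 14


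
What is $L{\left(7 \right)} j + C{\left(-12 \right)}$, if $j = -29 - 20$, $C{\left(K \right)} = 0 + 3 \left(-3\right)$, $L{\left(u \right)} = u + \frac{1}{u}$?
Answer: $-359$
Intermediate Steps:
$C{\left(K \right)} = -9$ ($C{\left(K \right)} = 0 - 9 = -9$)
$j = -49$ ($j = -29 - 20 = -49$)
$L{\left(7 \right)} j + C{\left(-12 \right)} = \left(7 + \frac{1}{7}\right) \left(-49\right) - 9 = \frac{50}{7} \left(-49\right) - 9 = -350 - 9 = -359$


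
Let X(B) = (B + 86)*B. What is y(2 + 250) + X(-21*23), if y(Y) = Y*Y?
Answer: 255255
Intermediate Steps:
y(Y) = Y²
X(B) = B*(86 + B) (X(B) = (86 + B)*B = B*(86 + B))
y(2 + 250) + X(-21*23) = (2 + 250)² + (-21*23)*(86 - 21*23) = 252² - 483*(86 - 483) = 63504 - 483*(-397) = 63504 + 191751 = 255255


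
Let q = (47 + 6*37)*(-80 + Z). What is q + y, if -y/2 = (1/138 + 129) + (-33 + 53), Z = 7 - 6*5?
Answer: -1932346/69 ≈ -28005.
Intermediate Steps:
Z = -23 (Z = 7 - 30 = -23)
q = -27707 (q = (47 + 6*37)*(-80 - 23) = (47 + 222)*(-103) = 269*(-103) = -27707)
y = -20563/69 (y = -2*((1/138 + 129) + (-33 + 53)) = -2*((1/138 + 129) + 20) = -2*(17803/138 + 20) = -2*20563/138 = -20563/69 ≈ -298.01)
q + y = -27707 - 20563/69 = -1932346/69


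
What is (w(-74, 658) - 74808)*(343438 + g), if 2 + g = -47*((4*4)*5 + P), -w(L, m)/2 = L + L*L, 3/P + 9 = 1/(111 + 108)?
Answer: -28645458392794/985 ≈ -2.9082e+10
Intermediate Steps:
P = -657/1970 (P = 3/(-9 + 1/(111 + 108)) = 3/(-9 + 1/219) = 3/(-1970/219) = 3*(-219/1970) = -657/1970 ≈ -0.33350)
w(L, m) = -2*L - 2*L² (w(L, m) = -2*(L + L*L) = -2*(L + L²) = -2*L - 2*L²)
g = -7380261/1970 (g = -2 - 47*((4*4)*5 - 657/1970) = -2 - 47*(16*5 - 657/1970) = -2 - 47*(80 - 657/1970) = -2 - 47*156943/1970 = -2 - 7376321/1970 = -7380261/1970 ≈ -3746.3)
(w(-74, 658) - 74808)*(343438 + g) = (-2*(-74)*(1 - 74) - 74808)*(343438 - 7380261/1970) = (-2*(-74)*(-73) - 74808)*(669192599/1970) = (-10804 - 74808)*(669192599/1970) = -85612*669192599/1970 = -28645458392794/985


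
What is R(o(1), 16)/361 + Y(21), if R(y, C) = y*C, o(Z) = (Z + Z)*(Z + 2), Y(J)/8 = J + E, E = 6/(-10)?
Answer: 295056/1805 ≈ 163.47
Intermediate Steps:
E = -⅗ (E = 6*(-⅒) = -⅗ ≈ -0.60000)
Y(J) = -24/5 + 8*J (Y(J) = 8*(J - ⅗) = 8*(-⅗ + J) = -24/5 + 8*J)
o(Z) = 2*Z*(2 + Z) (o(Z) = (2*Z)*(2 + Z) = 2*Z*(2 + Z))
R(y, C) = C*y
R(o(1), 16)/361 + Y(21) = (16*(2*1*(2 + 1)))/361 + (-24/5 + 8*21) = (16*(2*1*3))*(1/361) + (-24/5 + 168) = (16*6)*(1/361) + 816/5 = 96*(1/361) + 816/5 = 96/361 + 816/5 = 295056/1805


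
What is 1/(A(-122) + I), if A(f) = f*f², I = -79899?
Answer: -1/1895747 ≈ -5.2750e-7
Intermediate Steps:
A(f) = f³
1/(A(-122) + I) = 1/((-122)³ - 79899) = 1/(-1815848 - 79899) = 1/(-1895747) = -1/1895747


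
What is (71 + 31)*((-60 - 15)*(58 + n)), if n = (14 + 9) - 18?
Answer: -481950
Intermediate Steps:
n = 5 (n = 23 - 18 = 5)
(71 + 31)*((-60 - 15)*(58 + n)) = (71 + 31)*((-60 - 15)*(58 + 5)) = 102*(-75*63) = 102*(-4725) = -481950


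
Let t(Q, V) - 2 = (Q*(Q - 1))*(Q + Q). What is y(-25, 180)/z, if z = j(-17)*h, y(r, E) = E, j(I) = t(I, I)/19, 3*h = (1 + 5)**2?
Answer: -285/10402 ≈ -0.027399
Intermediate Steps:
h = 12 (h = (1 + 5)**2/3 = (1/3)*6**2 = (1/3)*36 = 12)
t(Q, V) = 2 + 2*Q**2*(-1 + Q) (t(Q, V) = 2 + (Q*(Q - 1))*(Q + Q) = 2 + (Q*(-1 + Q))*(2*Q) = 2 + 2*Q**2*(-1 + Q))
j(I) = 2/19 - 2*I**2/19 + 2*I**3/19 (j(I) = (2 - 2*I**2 + 2*I**3)/19 = (2 - 2*I**2 + 2*I**3)*(1/19) = 2/19 - 2*I**2/19 + 2*I**3/19)
z = -124824/19 (z = (2/19 - 2/19*(-17)**2 + (2/19)*(-17)**3)*12 = (2/19 - 2/19*289 + (2/19)*(-4913))*12 = (2/19 - 578/19 - 9826/19)*12 = -10402/19*12 = -124824/19 ≈ -6569.7)
y(-25, 180)/z = 180/(-124824/19) = 180*(-19/124824) = -285/10402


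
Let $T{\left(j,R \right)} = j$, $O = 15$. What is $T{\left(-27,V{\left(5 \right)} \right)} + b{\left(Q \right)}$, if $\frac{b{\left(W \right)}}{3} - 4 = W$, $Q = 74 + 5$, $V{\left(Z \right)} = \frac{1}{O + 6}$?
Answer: $222$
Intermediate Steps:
$V{\left(Z \right)} = \frac{1}{21}$ ($V{\left(Z \right)} = \frac{1}{15 + 6} = \frac{1}{21}$)
$Q = 79$
$b{\left(W \right)} = 12 + 3 W$
$T{\left(-27,V{\left(5 \right)} \right)} + b{\left(Q \right)} = -27 + \left(12 + 3 \cdot 79\right) = -27 + \left(12 + 237\right) = -27 + 249 = 222$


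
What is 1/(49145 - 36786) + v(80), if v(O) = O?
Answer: 988721/12359 ≈ 80.000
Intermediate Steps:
1/(49145 - 36786) + v(80) = 1/(49145 - 36786) + 80 = 1/12359 + 80 = 988721/12359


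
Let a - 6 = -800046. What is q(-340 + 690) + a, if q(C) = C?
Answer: -799690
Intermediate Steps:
a = -800040 (a = 6 - 800046 = -800040)
q(-340 + 690) + a = (-340 + 690) - 800040 = 350 - 800040 = -799690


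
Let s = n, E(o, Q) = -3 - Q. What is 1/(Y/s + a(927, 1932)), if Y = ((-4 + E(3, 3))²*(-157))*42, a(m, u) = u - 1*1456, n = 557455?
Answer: 111491/52937836 ≈ 0.0021061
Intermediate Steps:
s = 557455
a(m, u) = -1456 + u (a(m, u) = u - 1456 = -1456 + u)
Y = -659400 (Y = ((-4 + (-3 - 1*3))²*(-157))*42 = ((-4 + (-3 - 3))²*(-157))*42 = ((-4 - 6)²*(-157))*42 = ((-10)²*(-157))*42 = (100*(-157))*42 = -15700*42 = -659400)
1/(Y/s + a(927, 1932)) = 1/(-659400/557455 + (-1456 + 1932)) = 1/(-659400*1/557455 + 476) = 1/(-131880/111491 + 476) = 1/(52937836/111491) = 111491/52937836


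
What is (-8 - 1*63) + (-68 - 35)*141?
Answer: -14594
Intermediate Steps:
(-8 - 1*63) + (-68 - 35)*141 = (-8 - 63) - 103*141 = -71 - 14523 = -14594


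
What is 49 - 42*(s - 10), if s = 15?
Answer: -161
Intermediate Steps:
49 - 42*(s - 10) = 49 - 42*(15 - 10) = 49 - 42*5 = 49 - 210 = -161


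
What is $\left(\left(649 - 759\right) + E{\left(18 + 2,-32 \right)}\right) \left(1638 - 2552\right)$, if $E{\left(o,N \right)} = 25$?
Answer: $77690$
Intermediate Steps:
$\left(\left(649 - 759\right) + E{\left(18 + 2,-32 \right)}\right) \left(1638 - 2552\right) = \left(\left(649 - 759\right) + 25\right) \left(1638 - 2552\right) = \left(-110 + 25\right) \left(-914\right) = \left(-85\right) \left(-914\right) = 77690$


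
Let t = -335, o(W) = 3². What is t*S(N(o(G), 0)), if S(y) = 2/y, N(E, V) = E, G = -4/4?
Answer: -670/9 ≈ -74.444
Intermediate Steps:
G = -1 (G = -4*¼ = -1)
o(W) = 9
t*S(N(o(G), 0)) = -670/9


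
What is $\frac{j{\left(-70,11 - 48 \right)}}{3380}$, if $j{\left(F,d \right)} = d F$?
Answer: $\frac{259}{338} \approx 0.76627$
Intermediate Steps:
$j{\left(F,d \right)} = F d$
$\frac{j{\left(-70,11 - 48 \right)}}{3380} = \frac{\left(-70\right) \left(11 - 48\right)}{3380} = - 70 \left(11 - 48\right) \frac{1}{3380} = \left(-70\right) \left(-37\right) \frac{1}{3380} = 2590 \cdot \frac{1}{3380} = \frac{259}{338}$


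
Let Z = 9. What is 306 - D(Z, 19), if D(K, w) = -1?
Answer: 307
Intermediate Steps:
306 - D(Z, 19) = 306 - 1*(-1) = 306 + 1 = 307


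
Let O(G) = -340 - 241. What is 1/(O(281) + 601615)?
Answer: 1/601034 ≈ 1.6638e-6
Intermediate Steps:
O(G) = -581
1/(O(281) + 601615) = 1/(-581 + 601615) = 1/601034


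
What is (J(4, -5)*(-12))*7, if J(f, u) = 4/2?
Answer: -168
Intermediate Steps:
J(f, u) = 2 (J(f, u) = 4*(1/2) = 2)
(J(4, -5)*(-12))*7 = (2*(-12))*7 = -24*7 = -168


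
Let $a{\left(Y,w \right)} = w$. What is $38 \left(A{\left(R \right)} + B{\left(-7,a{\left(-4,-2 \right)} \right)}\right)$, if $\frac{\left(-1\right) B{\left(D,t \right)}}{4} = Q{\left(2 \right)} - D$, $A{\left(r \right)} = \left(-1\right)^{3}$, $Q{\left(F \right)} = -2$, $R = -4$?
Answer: $-798$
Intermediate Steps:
$A{\left(r \right)} = -1$
$B{\left(D,t \right)} = 8 + 4 D$ ($B{\left(D,t \right)} = - 4 \left(-2 - D\right) = 8 + 4 D$)
$38 \left(A{\left(R \right)} + B{\left(-7,a{\left(-4,-2 \right)} \right)}\right) = 38 \left(-1 + \left(8 + 4 \left(-7\right)\right)\right) = 38 \left(-1 + \left(8 - 28\right)\right) = 38 \left(-1 - 20\right) = 38 \left(-21\right) = -798$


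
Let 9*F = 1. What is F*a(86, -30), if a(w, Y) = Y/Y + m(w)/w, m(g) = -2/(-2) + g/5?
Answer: 521/3870 ≈ 0.13463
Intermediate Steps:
m(g) = 1 + g/5 (m(g) = -2*(-½) + g*(⅕) = 1 + g/5)
F = ⅑ (F = (⅑)*1 = ⅑ ≈ 0.11111)
a(w, Y) = 1 + (1 + w/5)/w (a(w, Y) = Y/Y + (1 + w/5)/w = 1 + (1 + w/5)/w)
F*a(86, -30) = (6/5 + 1/86)/9 = (⅑)*(521/430) = 521/3870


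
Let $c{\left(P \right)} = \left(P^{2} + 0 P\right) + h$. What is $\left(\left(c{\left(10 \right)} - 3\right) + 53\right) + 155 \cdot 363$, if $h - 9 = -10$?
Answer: $56414$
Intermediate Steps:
$h = -1$ ($h = 9 - 10 = -1$)
$c{\left(P \right)} = -1 + P^{2}$ ($c{\left(P \right)} = \left(P^{2} + 0 P\right) - 1 = \left(P^{2} + 0\right) - 1 = P^{2} - 1 = -1 + P^{2}$)
$\left(\left(c{\left(10 \right)} - 3\right) + 53\right) + 155 \cdot 363 = \left(\left(\left(-1 + 10^{2}\right) - 3\right) + 53\right) + 155 \cdot 363 = \left(\left(\left(-1 + 100\right) - 3\right) + 53\right) + 56265 = \left(\left(99 - 3\right) + 53\right) + 56265 = \left(96 + 53\right) + 56265 = 149 + 56265 = 56414$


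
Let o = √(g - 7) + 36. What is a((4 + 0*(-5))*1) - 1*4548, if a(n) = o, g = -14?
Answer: -4512 + I*√21 ≈ -4512.0 + 4.5826*I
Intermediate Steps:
o = 36 + I*√21 (o = √(-14 - 7) + 36 = √(-21) + 36 = I*√21 + 36 = 36 + I*√21 ≈ 36.0 + 4.5826*I)
a(n) = 36 + I*√21
a((4 + 0*(-5))*1) - 1*4548 = (36 + I*√21) - 1*4548 = (36 + I*√21) - 4548 = -4512 + I*√21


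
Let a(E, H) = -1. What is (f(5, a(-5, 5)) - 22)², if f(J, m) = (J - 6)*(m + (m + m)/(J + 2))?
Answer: 21025/49 ≈ 429.08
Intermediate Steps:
f(J, m) = (-6 + J)*(m + 2*m/(2 + J)) (f(J, m) = (-6 + J)*(m + (2*m)/(2 + J)) = (-6 + J)*(m + 2*m/(2 + J)))
(f(5, a(-5, 5)) - 22)² = (-(-24 + 5² - 2*5)/(2 + 5) - 22)² = (-1*(-24 + 25 - 10)/7 - 22)² = (-1*⅐*(-9) - 22)² = (9/7 - 22)² = (-145/7)² = 21025/49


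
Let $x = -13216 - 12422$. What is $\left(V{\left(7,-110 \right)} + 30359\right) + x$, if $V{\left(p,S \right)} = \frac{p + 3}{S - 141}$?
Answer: $\frac{1184961}{251} \approx 4721.0$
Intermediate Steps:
$V{\left(p,S \right)} = \frac{3 + p}{-141 + S}$
$x = -25638$
$\left(V{\left(7,-110 \right)} + 30359\right) + x = \left(\frac{3 + 7}{-141 - 110} + 30359\right) - 25638 = \left(\frac{1}{-251} \cdot 10 + 30359\right) - 25638 = \left(\left(- \frac{1}{251}\right) 10 + 30359\right) - 25638 = \left(- \frac{10}{251} + 30359\right) - 25638 = \frac{7620099}{251} - 25638 = \frac{1184961}{251}$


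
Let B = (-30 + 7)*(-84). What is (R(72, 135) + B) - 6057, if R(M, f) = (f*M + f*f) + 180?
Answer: 24000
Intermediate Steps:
B = 1932 (B = -23*(-84) = 1932)
R(M, f) = 180 + f² + M*f (R(M, f) = (M*f + f²) + 180 = (f² + M*f) + 180 = 180 + f² + M*f)
(R(72, 135) + B) - 6057 = ((180 + 135² + 72*135) + 1932) - 6057 = ((180 + 18225 + 9720) + 1932) - 6057 = (28125 + 1932) - 6057 = 30057 - 6057 = 24000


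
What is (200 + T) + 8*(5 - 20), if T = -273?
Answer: -193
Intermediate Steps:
(200 + T) + 8*(5 - 20) = (200 - 273) + 8*(5 - 20) = -73 + 8*(-15) = -73 - 120 = -193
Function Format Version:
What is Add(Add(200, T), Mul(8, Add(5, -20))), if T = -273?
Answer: -193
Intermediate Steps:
Add(Add(200, T), Mul(8, Add(5, -20))) = Add(Add(200, -273), Mul(8, Add(5, -20))) = Add(-73, Mul(8, -15)) = Add(-73, -120) = -193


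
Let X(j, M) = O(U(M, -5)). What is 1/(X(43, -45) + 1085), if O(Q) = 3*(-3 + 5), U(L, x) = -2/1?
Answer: 1/1091 ≈ 0.00091659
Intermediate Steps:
U(L, x) = -2 (U(L, x) = -2*1 = -2)
O(Q) = 6 (O(Q) = 3*2 = 6)
X(j, M) = 6
1/(X(43, -45) + 1085) = 1/(6 + 1085) = 1/1091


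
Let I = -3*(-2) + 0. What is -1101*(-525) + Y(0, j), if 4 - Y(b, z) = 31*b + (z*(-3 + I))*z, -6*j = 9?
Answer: 2312089/4 ≈ 5.7802e+5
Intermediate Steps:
j = -3/2 (j = -⅙*9 = -3/2 ≈ -1.5000)
I = 6 (I = 6 + 0 = 6)
Y(b, z) = 4 - 31*b - 3*z² (Y(b, z) = 4 - (31*b + (z*(-3 + 6))*z) = 4 - (31*b + (z*3)*z) = 4 - (31*b + (3*z)*z) = 4 - (31*b + 3*z²) = 4 - (3*z² + 31*b) = 4 + (-31*b - 3*z²) = 4 - 31*b - 3*z²)
-1101*(-525) + Y(0, j) = -1101*(-525) + (4 - 31*0 - 3*(-3/2)²) = 578025 + (4 + 0 - 3*9/4) = 578025 + (4 + 0 - 27/4) = 578025 - 11/4 = 2312089/4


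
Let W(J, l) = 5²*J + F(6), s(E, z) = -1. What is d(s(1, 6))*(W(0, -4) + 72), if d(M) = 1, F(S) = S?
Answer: 78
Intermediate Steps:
W(J, l) = 6 + 25*J (W(J, l) = 5²*J + 6 = 25*J + 6 = 6 + 25*J)
d(s(1, 6))*(W(0, -4) + 72) = 1*((6 + 25*0) + 72) = 1*((6 + 0) + 72) = 1*(6 + 72) = 1*78 = 78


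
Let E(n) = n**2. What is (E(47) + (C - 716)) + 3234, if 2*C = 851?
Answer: 10305/2 ≈ 5152.5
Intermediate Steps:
C = 851/2 (C = (1/2)*851 = 851/2 ≈ 425.50)
(E(47) + (C - 716)) + 3234 = (47**2 + (851/2 - 716)) + 3234 = (2209 - 581/2) + 3234 = 3837/2 + 3234 = 10305/2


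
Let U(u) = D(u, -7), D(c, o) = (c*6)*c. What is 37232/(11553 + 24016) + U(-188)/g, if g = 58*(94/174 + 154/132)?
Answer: 2515530128/1173777 ≈ 2143.1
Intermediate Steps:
D(c, o) = 6*c**2 (D(c, o) = (6*c)*c = 6*c**2)
g = 99 (g = 58*(94*(1/174) + 154*(1/132)) = 58*(47/87 + 7/6) = 58*(99/58) = 99)
U(u) = 6*u**2
37232/(11553 + 24016) + U(-188)/g = 37232/(11553 + 24016) + (6*(-188)**2)/99 = 37232/35569 + (6*35344)*(1/99) = 37232*(1/35569) + 212064*(1/99) = 37232/35569 + 70688/33 = 2515530128/1173777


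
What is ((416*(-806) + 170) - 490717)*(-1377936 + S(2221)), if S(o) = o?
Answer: 1136124602745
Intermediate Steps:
((416*(-806) + 170) - 490717)*(-1377936 + S(2221)) = ((416*(-806) + 170) - 490717)*(-1377936 + 2221) = ((-335296 + 170) - 490717)*(-1375715) = (-335126 - 490717)*(-1375715) = -825843*(-1375715) = 1136124602745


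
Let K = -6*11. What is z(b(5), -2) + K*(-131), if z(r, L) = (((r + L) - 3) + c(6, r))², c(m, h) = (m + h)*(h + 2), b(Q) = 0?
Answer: 8695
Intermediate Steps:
K = -66
c(m, h) = (2 + h)*(h + m) (c(m, h) = (h + m)*(2 + h) = (2 + h)*(h + m))
z(r, L) = (9 + L + r² + 9*r)² (z(r, L) = (((r + L) - 3) + (r² + 2*r + 2*6 + r*6))² = (((L + r) - 3) + (r² + 2*r + 12 + 6*r))² = ((-3 + L + r) + (12 + r² + 8*r))² = (9 + L + r² + 9*r)²)
z(b(5), -2) + K*(-131) = (9 - 2 + 0² + 9*0)² - 66*(-131) = (9 - 2 + 0 + 0)² + 8646 = 7² + 8646 = 49 + 8646 = 8695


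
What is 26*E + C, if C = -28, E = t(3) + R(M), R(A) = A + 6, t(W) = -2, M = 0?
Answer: 76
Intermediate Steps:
R(A) = 6 + A
E = 4 (E = -2 + (6 + 0) = -2 + 6 = 4)
26*E + C = 26*4 - 28 = 104 - 28 = 76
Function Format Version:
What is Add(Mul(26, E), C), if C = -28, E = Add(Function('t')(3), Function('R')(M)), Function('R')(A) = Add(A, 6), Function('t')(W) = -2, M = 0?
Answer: 76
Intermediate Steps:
Function('R')(A) = Add(6, A)
E = 4 (E = Add(-2, Add(6, 0)) = Add(-2, 6) = 4)
Add(Mul(26, E), C) = Add(Mul(26, 4), -28) = Add(104, -28) = 76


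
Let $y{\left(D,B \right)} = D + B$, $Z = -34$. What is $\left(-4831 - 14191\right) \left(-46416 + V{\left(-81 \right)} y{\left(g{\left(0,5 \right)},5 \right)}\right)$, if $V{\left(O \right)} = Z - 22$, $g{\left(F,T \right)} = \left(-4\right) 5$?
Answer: $866946672$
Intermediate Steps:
$g{\left(F,T \right)} = -20$
$y{\left(D,B \right)} = B + D$
$V{\left(O \right)} = -56$ ($V{\left(O \right)} = -34 - 22 = -56$)
$\left(-4831 - 14191\right) \left(-46416 + V{\left(-81 \right)} y{\left(g{\left(0,5 \right)},5 \right)}\right) = \left(-4831 - 14191\right) \left(-46416 - 56 \left(5 - 20\right)\right) = - 19022 \left(-46416 - -840\right) = - 19022 \left(-46416 + 840\right) = \left(-19022\right) \left(-45576\right) = 866946672$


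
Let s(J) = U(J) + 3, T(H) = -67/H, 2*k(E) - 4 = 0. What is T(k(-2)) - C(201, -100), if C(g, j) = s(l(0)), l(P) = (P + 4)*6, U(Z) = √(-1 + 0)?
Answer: -73/2 - I ≈ -36.5 - 1.0*I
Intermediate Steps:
k(E) = 2 (k(E) = 2 + (½)*0 = 2 + 0 = 2)
U(Z) = I (U(Z) = √(-1) = I)
l(P) = 24 + 6*P (l(P) = (4 + P)*6 = 24 + 6*P)
s(J) = 3 + I (s(J) = I + 3 = 3 + I)
C(g, j) = 3 + I
T(k(-2)) - C(201, -100) = -67/2 - (3 + I) = -67*½ + (-3 - I) = -67/2 + (-3 - I) = -73/2 - I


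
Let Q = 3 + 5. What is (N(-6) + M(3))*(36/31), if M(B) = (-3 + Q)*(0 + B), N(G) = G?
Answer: 324/31 ≈ 10.452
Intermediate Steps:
Q = 8
M(B) = 5*B (M(B) = (-3 + 8)*(0 + B) = 5*B)
(N(-6) + M(3))*(36/31) = (-6 + 5*3)*(36/31) = (-6 + 15)*(36*(1/31)) = 9*(36/31) = 324/31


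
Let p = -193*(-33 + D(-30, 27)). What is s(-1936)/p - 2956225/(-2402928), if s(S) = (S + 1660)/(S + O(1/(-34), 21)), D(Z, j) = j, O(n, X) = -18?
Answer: 557484009569/453098506608 ≈ 1.2304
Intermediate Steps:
s(S) = (1660 + S)/(-18 + S) (s(S) = (S + 1660)/(S - 18) = (1660 + S)/(-18 + S))
p = 1158 (p = -193*(-33 + 27) = -193*(-6) = 1158)
s(-1936)/p - 2956225/(-2402928) = ((1660 - 1936)/(-18 - 1936))/1158 - 2956225/(-2402928) = (-276/(-1954))*(1/1158) - 2956225*(-1/2402928) = -1/1954*(-276)*(1/1158) + 2956225/2402928 = (138/977)*(1/1158) + 2956225/2402928 = 23/188561 + 2956225/2402928 = 557484009569/453098506608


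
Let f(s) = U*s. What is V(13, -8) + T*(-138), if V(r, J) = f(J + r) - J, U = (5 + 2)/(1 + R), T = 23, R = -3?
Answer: -6367/2 ≈ -3183.5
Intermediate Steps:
U = -7/2 (U = (5 + 2)/(1 - 3) = 7/(-2) = 7*(-½) = -7/2 ≈ -3.5000)
f(s) = -7*s/2
V(r, J) = -9*J/2 - 7*r/2 (V(r, J) = -7*(J + r)/2 - J = (-7*J/2 - 7*r/2) - J = -9*J/2 - 7*r/2)
V(13, -8) + T*(-138) = (-9/2*(-8) - 7/2*13) + 23*(-138) = (36 - 91/2) - 3174 = -19/2 - 3174 = -6367/2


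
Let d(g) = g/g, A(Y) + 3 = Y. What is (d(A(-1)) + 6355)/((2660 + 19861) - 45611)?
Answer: -3178/11545 ≈ -0.27527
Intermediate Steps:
A(Y) = -3 + Y
d(g) = 1
(d(A(-1)) + 6355)/((2660 + 19861) - 45611) = (1 + 6355)/((2660 + 19861) - 45611) = 6356/(22521 - 45611) = 6356/(-23090) = 6356*(-1/23090) = -3178/11545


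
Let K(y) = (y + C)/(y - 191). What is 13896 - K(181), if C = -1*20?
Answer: 139121/10 ≈ 13912.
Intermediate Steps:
C = -20
K(y) = (-20 + y)/(-191 + y) (K(y) = (y - 20)/(y - 191) = (-20 + y)/(-191 + y))
13896 - K(181) = 13896 - (-20 + 181)/(-191 + 181) = 13896 - 161/(-10) = 13896 - (-1)*161/10 = 13896 - 1*(-161/10) = 13896 + 161/10 = 139121/10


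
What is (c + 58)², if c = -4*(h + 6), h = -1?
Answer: 1444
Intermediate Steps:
c = -20 (c = -4*(-1 + 6) = -4*5 = -20)
(c + 58)² = (-20 + 58)² = 38² = 1444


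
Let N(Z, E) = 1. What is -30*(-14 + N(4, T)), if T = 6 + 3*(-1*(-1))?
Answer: 390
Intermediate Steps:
T = 9 (T = 6 + 3*1 = 6 + 3 = 9)
-30*(-14 + N(4, T)) = -30*(-14 + 1) = -30*(-13) = 390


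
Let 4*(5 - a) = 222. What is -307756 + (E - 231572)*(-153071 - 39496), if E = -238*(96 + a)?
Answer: 46678125611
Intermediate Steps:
a = -101/2 (a = 5 - ¼*222 = 5 - 111/2 = -101/2 ≈ -50.500)
E = -10829 (E = -238*(96 - 101/2) = -238*91/2 = -10829)
-307756 + (E - 231572)*(-153071 - 39496) = -307756 + (-10829 - 231572)*(-153071 - 39496) = -307756 - 242401*(-192567) = -307756 + 46678433367 = 46678125611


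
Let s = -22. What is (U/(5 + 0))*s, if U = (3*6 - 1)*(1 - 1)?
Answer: 0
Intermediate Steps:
U = 0 (U = (18 - 1)*0 = 17*0 = 0)
(U/(5 + 0))*s = (0/(5 + 0))*(-22) = (0/5)*(-22) = (0*(⅕))*(-22) = 0*(-22) = 0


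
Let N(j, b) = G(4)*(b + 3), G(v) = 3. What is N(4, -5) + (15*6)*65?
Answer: 5844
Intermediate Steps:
N(j, b) = 9 + 3*b (N(j, b) = 3*(b + 3) = 3*(3 + b) = 9 + 3*b)
N(4, -5) + (15*6)*65 = (9 + 3*(-5)) + (15*6)*65 = (9 - 15) + 90*65 = -6 + 5850 = 5844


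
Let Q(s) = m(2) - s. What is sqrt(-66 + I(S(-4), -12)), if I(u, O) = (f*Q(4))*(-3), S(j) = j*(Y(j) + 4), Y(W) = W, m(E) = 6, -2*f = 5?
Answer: I*sqrt(51) ≈ 7.1414*I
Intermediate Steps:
f = -5/2 (f = -1/2*5 = -5/2 ≈ -2.5000)
Q(s) = 6 - s
S(j) = j*(4 + j) (S(j) = j*(j + 4) = j*(4 + j))
I(u, O) = 15 (I(u, O) = -5*(6 - 1*4)/2*(-3) = -5*(6 - 4)/2*(-3) = -5/2*2*(-3) = -5*(-3) = 15)
sqrt(-66 + I(S(-4), -12)) = sqrt(-66 + 15) = sqrt(-51) = I*sqrt(51)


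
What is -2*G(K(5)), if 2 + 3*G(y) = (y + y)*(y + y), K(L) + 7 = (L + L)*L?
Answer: -14788/3 ≈ -4929.3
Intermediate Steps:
K(L) = -7 + 2*L² (K(L) = -7 + (L + L)*L = -7 + (2*L)*L = -7 + 2*L²)
G(y) = -⅔ + 4*y²/3 (G(y) = -⅔ + ((y + y)*(y + y))/3 = -⅔ + ((2*y)*(2*y))/3 = -⅔ + (4*y²)/3 = -⅔ + 4*y²/3)
-2*G(K(5)) = -2*(-⅔ + 4*(-7 + 2*5²)²/3) = -2*(-⅔ + 4*(-7 + 2*25)²/3) = -2*(-⅔ + 4*(-7 + 50)²/3) = -2*(-⅔ + (4/3)*43²) = -2*(-⅔ + (4/3)*1849) = -2*(-⅔ + 7396/3) = -2*7394/3 = -14788/3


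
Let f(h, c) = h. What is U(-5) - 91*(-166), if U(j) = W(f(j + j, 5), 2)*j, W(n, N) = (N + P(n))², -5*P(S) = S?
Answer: 15026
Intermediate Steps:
P(S) = -S/5
W(n, N) = (N - n/5)²
U(j) = j*(10 - 2*j)²/25 (U(j) = ((-(j + j) + 5*2)²/25)*j = ((-2*j + 10)²/25)*j = ((10 - 2*j)²/25)*j = j*(10 - 2*j)²/25)
U(-5) - 91*(-166) = (4/25)*(-5)*(-5 - 5)² - 91*(-166) = (4/25)*(-5)*(-10)² + 15106 = (4/25)*(-5)*100 + 15106 = -80 + 15106 = 15026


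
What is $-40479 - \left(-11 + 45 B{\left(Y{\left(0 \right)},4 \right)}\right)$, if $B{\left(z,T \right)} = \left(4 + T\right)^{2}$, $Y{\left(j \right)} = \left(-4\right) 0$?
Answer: $-43348$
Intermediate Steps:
$Y{\left(j \right)} = 0$
$-40479 - \left(-11 + 45 B{\left(Y{\left(0 \right)},4 \right)}\right) = -40479 + \left(- 45 \left(4 + 4\right)^{2} + 11\right) = -40479 + \left(- 45 \cdot 8^{2} + 11\right) = -40479 + \left(\left(-45\right) 64 + 11\right) = -40479 + \left(-2880 + 11\right) = -40479 - 2869 = -43348$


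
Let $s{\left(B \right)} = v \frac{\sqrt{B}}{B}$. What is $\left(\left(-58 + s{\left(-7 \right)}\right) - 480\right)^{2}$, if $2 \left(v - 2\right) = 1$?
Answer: $\frac{8104407}{28} + \frac{2690 i \sqrt{7}}{7} \approx 2.8944 \cdot 10^{5} + 1016.7 i$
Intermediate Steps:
$v = \frac{5}{2}$ ($v = 2 + \frac{1}{2} \cdot 1 = 2 + \frac{1}{2} = \frac{5}{2} \approx 2.5$)
$s{\left(B \right)} = \frac{5}{2 \sqrt{B}}$ ($s{\left(B \right)} = \frac{5 \frac{\sqrt{B}}{B}}{2} = \frac{5}{2 \sqrt{B}}$)
$\left(\left(-58 + s{\left(-7 \right)}\right) - 480\right)^{2} = \left(\left(-58 + \frac{5}{2 i \sqrt{7}}\right) - 480\right)^{2} = \left(\left(-58 + \frac{5 \left(- \frac{i \sqrt{7}}{7}\right)}{2}\right) - 480\right)^{2} = \left(\left(-58 - \frac{5 i \sqrt{7}}{14}\right) - 480\right)^{2} = \left(-538 - \frac{5 i \sqrt{7}}{14}\right)^{2}$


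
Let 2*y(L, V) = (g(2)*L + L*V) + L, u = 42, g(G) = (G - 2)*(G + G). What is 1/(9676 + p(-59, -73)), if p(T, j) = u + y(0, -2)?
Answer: 1/9718 ≈ 0.00010290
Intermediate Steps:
g(G) = 2*G*(-2 + G) (g(G) = (-2 + G)*(2*G) = 2*G*(-2 + G))
y(L, V) = L/2 + L*V/2 (y(L, V) = (((2*2*(-2 + 2))*L + L*V) + L)/2 = (((2*2*0)*L + L*V) + L)/2 = ((0*L + L*V) + L)/2 = ((0 + L*V) + L)/2 = (L*V + L)/2 = (L + L*V)/2 = L/2 + L*V/2)
p(T, j) = 42 (p(T, j) = 42 + (½)*0*(1 - 2) = 42 + (½)*0*(-1) = 42 + 0 = 42)
1/(9676 + p(-59, -73)) = 1/(9676 + 42) = 1/9718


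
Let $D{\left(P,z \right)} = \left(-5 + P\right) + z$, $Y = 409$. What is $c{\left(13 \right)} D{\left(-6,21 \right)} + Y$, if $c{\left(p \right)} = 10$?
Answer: $509$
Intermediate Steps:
$D{\left(P,z \right)} = -5 + P + z$
$c{\left(13 \right)} D{\left(-6,21 \right)} + Y = 10 \left(-5 - 6 + 21\right) + 409 = 10 \cdot 10 + 409 = 100 + 409 = 509$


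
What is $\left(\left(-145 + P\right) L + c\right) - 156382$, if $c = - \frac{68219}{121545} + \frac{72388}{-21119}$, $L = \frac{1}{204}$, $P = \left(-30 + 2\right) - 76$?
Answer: $- \frac{27297356471615873}{174549802140} \approx -1.5639 \cdot 10^{5}$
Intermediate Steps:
$P = -104$ ($P = -28 - 76 = -104$)
$L = \frac{1}{204} \approx 0.004902$
$c = - \frac{10239116521}{2566908855}$ ($c = \left(-68219\right) \frac{1}{121545} + 72388 \left(- \frac{1}{21119}\right) = - \frac{68219}{121545} - \frac{72388}{21119} = - \frac{10239116521}{2566908855} \approx -3.9889$)
$\left(\left(-145 + P\right) L + c\right) - 156382 = \left(\left(-145 - 104\right) \frac{1}{204} - \frac{10239116521}{2566908855}\right) - 156382 = \left(\left(-249\right) \frac{1}{204} - \frac{10239116521}{2566908855}\right) - 156382 = \left(- \frac{83}{68} - \frac{10239116521}{2566908855}\right) - 156382 = - \frac{909313358393}{174549802140} - 156382 = - \frac{27297356471615873}{174549802140}$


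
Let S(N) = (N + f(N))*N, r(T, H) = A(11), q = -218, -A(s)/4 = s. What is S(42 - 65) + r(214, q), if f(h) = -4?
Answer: 577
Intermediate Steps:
A(s) = -4*s
r(T, H) = -44 (r(T, H) = -4*11 = -44)
S(N) = N*(-4 + N) (S(N) = (N - 4)*N = (-4 + N)*N = N*(-4 + N))
S(42 - 65) + r(214, q) = (42 - 65)*(-4 + (42 - 65)) - 44 = -23*(-4 - 23) - 44 = -23*(-27) - 44 = 621 - 44 = 577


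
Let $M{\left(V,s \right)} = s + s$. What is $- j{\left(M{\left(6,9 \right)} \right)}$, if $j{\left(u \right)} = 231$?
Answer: $-231$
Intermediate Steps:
$M{\left(V,s \right)} = 2 s$
$- j{\left(M{\left(6,9 \right)} \right)} = \left(-1\right) 231 = -231$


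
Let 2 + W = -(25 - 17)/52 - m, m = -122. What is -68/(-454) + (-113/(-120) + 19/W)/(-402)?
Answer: 66017809/448969680 ≈ 0.14704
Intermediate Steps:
W = 1558/13 (W = -2 + (-(25 - 17)/52 - 1*(-122)) = -2 + (-8/52 + 122) = -2 + (-1*2/13 + 122) = -2 + (-2/13 + 122) = -2 + 1584/13 = 1558/13 ≈ 119.85)
-68/(-454) + (-113/(-120) + 19/W)/(-402) = -68/(-454) + (-113/(-120) + 19/(1558/13))/(-402) = -68*(-1/454) + (-113*(-1/120) + 19*(13/1558))*(-1/402) = 34/227 + (113/120 + 13/82)*(-1/402) = 34/227 + (5413/4920)*(-1/402) = 34/227 - 5413/1977840 = 66017809/448969680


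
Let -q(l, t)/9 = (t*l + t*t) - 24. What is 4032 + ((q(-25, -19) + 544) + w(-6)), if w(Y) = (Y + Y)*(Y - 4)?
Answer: -2612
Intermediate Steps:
q(l, t) = 216 - 9*t² - 9*l*t (q(l, t) = -9*((t*l + t*t) - 24) = -9*((l*t + t²) - 24) = -9*((t² + l*t) - 24) = -9*(-24 + t² + l*t) = 216 - 9*t² - 9*l*t)
w(Y) = 2*Y*(-4 + Y) (w(Y) = (2*Y)*(-4 + Y) = 2*Y*(-4 + Y))
4032 + ((q(-25, -19) + 544) + w(-6)) = 4032 + (((216 - 9*(-19)² - 9*(-25)*(-19)) + 544) + 2*(-6)*(-4 - 6)) = 4032 + (((216 - 9*361 - 4275) + 544) + 2*(-6)*(-10)) = 4032 + (((216 - 3249 - 4275) + 544) + 120) = 4032 + ((-7308 + 544) + 120) = 4032 + (-6764 + 120) = 4032 - 6644 = -2612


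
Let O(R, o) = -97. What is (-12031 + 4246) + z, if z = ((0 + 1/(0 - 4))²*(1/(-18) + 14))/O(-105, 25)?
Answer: -217482011/27936 ≈ -7785.0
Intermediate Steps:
z = -251/27936 (z = ((0 + 1/(0 - 4))²*(1/(-18) + 14))/(-97) = ((0 + 1/(-4))²*(-1/18 + 14))*(-1/97) = ((0 - ¼)²*(251/18))*(-1/97) = ((-¼)²*(251/18))*(-1/97) = ((1/16)*(251/18))*(-1/97) = (251/288)*(-1/97) = -251/27936 ≈ -0.0089848)
(-12031 + 4246) + z = (-12031 + 4246) - 251/27936 = -7785 - 251/27936 = -217482011/27936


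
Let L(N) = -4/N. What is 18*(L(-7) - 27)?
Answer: -3330/7 ≈ -475.71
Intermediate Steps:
18*(L(-7) - 27) = 18*(-4/(-7) - 27) = 18*(-4*(-1/7) - 27) = 18*(4/7 - 27) = 18*(-185/7) = -3330/7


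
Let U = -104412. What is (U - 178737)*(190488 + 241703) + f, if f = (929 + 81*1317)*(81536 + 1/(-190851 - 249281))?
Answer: -24999648706832241/220066 ≈ -1.1360e+11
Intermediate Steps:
f = 1930806887812053/220066 (f = (929 + 106677)*(81536 + 1/(-440132)) = 107606*(81536 - 1/440132) = 107606*(35886602751/440132) = 1930806887812053/220066 ≈ 8.7738e+9)
(U - 178737)*(190488 + 241703) + f = (-104412 - 178737)*(190488 + 241703) + 1930806887812053/220066 = -283149*432191 + 1930806887812053/220066 = -122374449459 + 1930806887812053/220066 = -24999648706832241/220066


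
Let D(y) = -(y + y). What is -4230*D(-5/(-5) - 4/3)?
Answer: -2820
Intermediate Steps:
D(y) = -2*y
-4230*D(-5/(-5) - 4/3) = -(-8460)*(-5/(-5) - 4/3) = -(-8460)*(-5*(-⅕) - 4*⅓) = -(-8460)*(1 - 4/3) = -(-8460)*(-1)/3 = -4230*⅔ = -2820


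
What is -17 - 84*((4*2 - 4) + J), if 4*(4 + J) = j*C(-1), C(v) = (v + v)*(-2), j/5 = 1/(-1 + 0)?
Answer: 403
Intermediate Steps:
j = -5 (j = 5/(-1 + 0) = 5/(-1) = 5*(-1) = -5)
C(v) = -4*v (C(v) = (2*v)*(-2) = -4*v)
J = -9 (J = -4 + (-(-20)*(-1))/4 = -4 + (-5*4)/4 = -4 + (1/4)*(-20) = -4 - 5 = -9)
-17 - 84*((4*2 - 4) + J) = -17 - 84*((4*2 - 4) - 9) = -17 - 84*((8 - 4) - 9) = -17 - 84*(4 - 9) = -17 - 84*(-5) = -17 - 28*(-15) = -17 + 420 = 403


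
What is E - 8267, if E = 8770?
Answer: 503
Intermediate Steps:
E - 8267 = 8770 - 8267 = 503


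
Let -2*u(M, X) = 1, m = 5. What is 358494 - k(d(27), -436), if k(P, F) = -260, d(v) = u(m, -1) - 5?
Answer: 358754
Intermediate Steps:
u(M, X) = -1/2 (u(M, X) = -1/2*1 = -1/2)
d(v) = -11/2 (d(v) = -1/2 - 5 = -11/2)
358494 - k(d(27), -436) = 358494 - 1*(-260) = 358494 + 260 = 358754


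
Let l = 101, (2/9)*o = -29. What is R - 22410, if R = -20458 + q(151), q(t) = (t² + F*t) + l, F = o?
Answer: -79343/2 ≈ -39672.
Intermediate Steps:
o = -261/2 (o = (9/2)*(-29) = -261/2 ≈ -130.50)
F = -261/2 ≈ -130.50
q(t) = 101 + t² - 261*t/2 (q(t) = (t² - 261*t/2) + 101 = 101 + t² - 261*t/2)
R = -34523/2 (R = -20458 + (101 + 151² - 261/2*151) = -20458 + (101 + 22801 - 39411/2) = -20458 + 6393/2 = -34523/2 ≈ -17262.)
R - 22410 = -34523/2 - 22410 = -79343/2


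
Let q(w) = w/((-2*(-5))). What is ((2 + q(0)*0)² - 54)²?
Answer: 2500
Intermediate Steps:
q(w) = w/10
((2 + q(0)*0)² - 54)² = ((2 + ((⅒)*0)*0)² - 54)² = ((2 + 0*0)² - 54)² = ((2 + 0)² - 54)² = (2² - 54)² = (4 - 54)² = (-50)² = 2500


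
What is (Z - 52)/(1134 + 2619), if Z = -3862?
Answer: -3914/3753 ≈ -1.0429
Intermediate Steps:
(Z - 52)/(1134 + 2619) = (-3862 - 52)/(1134 + 2619) = -3914/3753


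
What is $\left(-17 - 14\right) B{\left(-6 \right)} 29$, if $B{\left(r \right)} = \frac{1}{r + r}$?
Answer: $\frac{899}{12} \approx 74.917$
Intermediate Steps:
$B{\left(r \right)} = \frac{1}{2 r}$
$\left(-17 - 14\right) B{\left(-6 \right)} 29 = \left(-17 - 14\right) \frac{1}{2 \left(-6\right)} 29 = \left(-17 - 14\right) \frac{1}{2} \left(- \frac{1}{6}\right) 29 = \left(-31\right) \left(- \frac{1}{12}\right) 29 = \frac{31}{12} \cdot 29 = \frac{899}{12}$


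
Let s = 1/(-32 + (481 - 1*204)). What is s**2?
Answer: 1/60025 ≈ 1.6660e-5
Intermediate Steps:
s = 1/245 (s = 1/(-32 + (481 - 204)) = 1/(-32 + 277) = 1/245 ≈ 0.0040816)
s**2 = (1/245)**2 = 1/60025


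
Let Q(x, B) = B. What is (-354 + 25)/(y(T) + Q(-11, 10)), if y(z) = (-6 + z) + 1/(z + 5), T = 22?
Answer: -8883/703 ≈ -12.636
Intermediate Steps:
y(z) = -6 + z + 1/(5 + z) (y(z) = (-6 + z) + 1/(5 + z) = -6 + z + 1/(5 + z))
(-354 + 25)/(y(T) + Q(-11, 10)) = (-354 + 25)/((-29 + 22² - 1*22)/(5 + 22) + 10) = -329/((-29 + 484 - 22)/27 + 10) = -329/((1/27)*433 + 10) = -329/(433/27 + 10) = -329/703/27 = -329*27/703 = -8883/703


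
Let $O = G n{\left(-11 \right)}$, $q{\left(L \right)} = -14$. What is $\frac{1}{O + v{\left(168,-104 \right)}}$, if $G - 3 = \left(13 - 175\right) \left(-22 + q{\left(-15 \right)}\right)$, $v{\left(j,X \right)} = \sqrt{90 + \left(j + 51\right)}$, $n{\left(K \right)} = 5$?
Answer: $\frac{9725}{283726772} - \frac{\sqrt{309}}{851180316} \approx 3.4255 \cdot 10^{-5}$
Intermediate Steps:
$v{\left(j,X \right)} = \sqrt{141 + j}$ ($v{\left(j,X \right)} = \sqrt{90 + \left(51 + j\right)} = \sqrt{141 + j}$)
$G = 5835$ ($G = 3 + \left(13 - 175\right) \left(-22 - 14\right) = 3 - -5832 = 3 + 5832 = 5835$)
$O = 29175$ ($O = 5835 \cdot 5 = 29175$)
$\frac{1}{O + v{\left(168,-104 \right)}} = \frac{1}{29175 + \sqrt{141 + 168}} = \frac{1}{29175 + \sqrt{309}}$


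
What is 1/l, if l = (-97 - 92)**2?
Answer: 1/35721 ≈ 2.7995e-5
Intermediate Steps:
l = 35721 (l = (-189)**2 = 35721)
1/l = 1/35721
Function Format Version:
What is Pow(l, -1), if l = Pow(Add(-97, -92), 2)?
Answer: Rational(1, 35721) ≈ 2.7995e-5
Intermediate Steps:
l = 35721 (l = Pow(-189, 2) = 35721)
Pow(l, -1) = Pow(35721, -1) = Rational(1, 35721)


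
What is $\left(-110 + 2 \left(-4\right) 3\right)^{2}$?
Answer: $17956$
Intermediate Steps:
$\left(-110 + 2 \left(-4\right) 3\right)^{2} = \left(-110 - 24\right)^{2} = \left(-134\right)^{2} = 17956$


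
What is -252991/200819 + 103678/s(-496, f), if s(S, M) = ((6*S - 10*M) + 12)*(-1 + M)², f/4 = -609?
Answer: -16073795635516601/12759053311406478 ≈ -1.2598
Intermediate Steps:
f = -2436 (f = 4*(-609) = -2436)
s(S, M) = (-1 + M)²*(12 - 10*M + 6*S) (s(S, M) = ((-10*M + 6*S) + 12)*(-1 + M)² = (12 - 10*M + 6*S)*(-1 + M)² = (-1 + M)²*(12 - 10*M + 6*S))
-252991/200819 + 103678/s(-496, f) = -252991/200819 + 103678/(((-1 - 2436)²*(12 - 10*(-2436) + 6*(-496)))) = -252991*1/200819 + 103678/(((-2437)²*(12 + 24360 - 2976))) = -252991/200819 + 103678/((5938969*21396)) = -252991/200819 + 103678/127070180724 = -252991/200819 + 103678*(1/127070180724) = -252991/200819 + 51839/63535090362 = -16073795635516601/12759053311406478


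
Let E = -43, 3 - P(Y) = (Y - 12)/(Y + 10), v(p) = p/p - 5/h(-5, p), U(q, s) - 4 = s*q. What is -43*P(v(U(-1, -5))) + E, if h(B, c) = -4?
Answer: -10105/49 ≈ -206.22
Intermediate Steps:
U(q, s) = 4 + q*s (U(q, s) = 4 + s*q = 4 + q*s)
v(p) = 9/4 (v(p) = p/p - 5/(-4) = 1 - 5*(-¼) = 1 + 5/4 = 9/4)
P(Y) = 3 - (-12 + Y)/(10 + Y) (P(Y) = 3 - (Y - 12)/(Y + 10) = 3 - (-12 + Y)/(10 + Y))
-43*P(v(U(-1, -5))) + E = -86*(21 + 9/4)/(10 + 9/4) - 43 = -86*93/(49/4*4) - 43 = -86*4*93/(49*4) - 43 = -43*186/49 - 43 = -7998/49 - 43 = -10105/49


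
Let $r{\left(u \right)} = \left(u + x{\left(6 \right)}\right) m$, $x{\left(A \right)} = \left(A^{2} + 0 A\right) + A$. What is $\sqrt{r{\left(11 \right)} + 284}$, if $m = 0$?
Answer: $2 \sqrt{71} \approx 16.852$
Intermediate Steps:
$x{\left(A \right)} = A + A^{2}$ ($x{\left(A \right)} = \left(A^{2} + 0\right) + A = A^{2} + A = A + A^{2}$)
$r{\left(u \right)} = 0$ ($r{\left(u \right)} = \left(u + 6 \left(1 + 6\right)\right) 0 = \left(u + 6 \cdot 7\right) 0 = \left(u + 42\right) 0 = \left(42 + u\right) 0 = 0$)
$\sqrt{r{\left(11 \right)} + 284} = \sqrt{0 + 284} = \sqrt{284} = 2 \sqrt{71}$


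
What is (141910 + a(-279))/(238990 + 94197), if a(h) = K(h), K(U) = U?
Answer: 141631/333187 ≈ 0.42508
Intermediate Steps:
a(h) = h
(141910 + a(-279))/(238990 + 94197) = (141910 - 279)/(238990 + 94197) = 141631/333187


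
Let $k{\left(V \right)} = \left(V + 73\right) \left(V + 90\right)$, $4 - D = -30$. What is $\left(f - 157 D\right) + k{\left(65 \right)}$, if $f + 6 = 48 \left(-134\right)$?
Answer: $9614$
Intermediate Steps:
$D = 34$ ($D = 4 - -30 = 4 + 30 = 34$)
$f = -6438$ ($f = -6 + 48 \left(-134\right) = -6 - 6432 = -6438$)
$k{\left(V \right)} = \left(73 + V\right) \left(90 + V\right)$
$\left(f - 157 D\right) + k{\left(65 \right)} = \left(-6438 - 5338\right) + \left(6570 + 65^{2} + 163 \cdot 65\right) = \left(-6438 - 5338\right) + \left(6570 + 4225 + 10595\right) = -11776 + 21390 = 9614$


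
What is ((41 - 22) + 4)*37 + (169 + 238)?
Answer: 1258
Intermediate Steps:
((41 - 22) + 4)*37 + (169 + 238) = (19 + 4)*37 + 407 = 23*37 + 407 = 851 + 407 = 1258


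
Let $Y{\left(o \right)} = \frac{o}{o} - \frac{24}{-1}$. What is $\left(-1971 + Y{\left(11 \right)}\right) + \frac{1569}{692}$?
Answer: $- \frac{1345063}{692} \approx -1943.7$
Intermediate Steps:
$Y{\left(o \right)} = 25$ ($Y{\left(o \right)} = 1 - -24 = 1 + 24 = 25$)
$\left(-1971 + Y{\left(11 \right)}\right) + \frac{1569}{692} = \left(-1971 + 25\right) + \frac{1569}{692} = -1946 + 1569 \cdot \frac{1}{692} = -1946 + \frac{1569}{692} = - \frac{1345063}{692}$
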